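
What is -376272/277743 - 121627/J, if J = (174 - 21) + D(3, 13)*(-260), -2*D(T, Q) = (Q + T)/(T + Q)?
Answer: -11295844279/26200423 ≈ -431.13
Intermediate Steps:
D(T, Q) = -½ (D(T, Q) = -(Q + T)/(2*(T + Q)) = -(Q + T)/(2*(Q + T)) = -½*1 = -½)
J = 283 (J = (174 - 21) - ½*(-260) = 153 + 130 = 283)
-376272/277743 - 121627/J = -376272/277743 - 121627/283 = -376272*1/277743 - 121627*1/283 = -125424/92581 - 121627/283 = -11295844279/26200423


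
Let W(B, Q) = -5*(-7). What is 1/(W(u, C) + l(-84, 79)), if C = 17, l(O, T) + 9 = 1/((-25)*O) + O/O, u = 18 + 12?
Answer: 2100/56701 ≈ 0.037036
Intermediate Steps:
u = 30
l(O, T) = -8 - 1/(25*O) (l(O, T) = -9 + (1/((-25)*O) + O/O) = -9 + (-1/(25*O) + 1) = -9 + (1 - 1/(25*O)) = -8 - 1/(25*O))
W(B, Q) = 35
1/(W(u, C) + l(-84, 79)) = 1/(35 + (-8 - 1/25/(-84))) = 1/(35 + (-8 - 1/25*(-1/84))) = 1/(35 + (-8 + 1/2100)) = 1/(35 - 16799/2100) = 1/(56701/2100) = 2100/56701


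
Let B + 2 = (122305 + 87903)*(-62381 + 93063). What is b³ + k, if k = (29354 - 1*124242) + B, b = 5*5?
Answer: 6449522591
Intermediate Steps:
B = 6449601854 (B = -2 + (122305 + 87903)*(-62381 + 93063) = -2 + 210208*30682 = -2 + 6449601856 = 6449601854)
b = 25
k = 6449506966 (k = (29354 - 1*124242) + 6449601854 = (29354 - 124242) + 6449601854 = -94888 + 6449601854 = 6449506966)
b³ + k = 25³ + 6449506966 = 15625 + 6449506966 = 6449522591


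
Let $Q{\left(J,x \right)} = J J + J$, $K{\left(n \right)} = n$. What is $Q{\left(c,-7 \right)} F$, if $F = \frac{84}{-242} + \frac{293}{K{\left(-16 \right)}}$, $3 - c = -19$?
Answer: $- \frac{830875}{88} \approx -9441.8$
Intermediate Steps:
$c = 22$ ($c = 3 - -19 = 3 + 19 = 22$)
$Q{\left(J,x \right)} = J + J^{2}$ ($Q{\left(J,x \right)} = J^{2} + J = J + J^{2}$)
$F = - \frac{36125}{1936}$ ($F = \frac{84}{-242} + \frac{293}{-16} = 84 \left(- \frac{1}{242}\right) + 293 \left(- \frac{1}{16}\right) = - \frac{42}{121} - \frac{293}{16} = - \frac{36125}{1936} \approx -18.66$)
$Q{\left(c,-7 \right)} F = 22 \left(1 + 22\right) \left(- \frac{36125}{1936}\right) = 22 \cdot 23 \left(- \frac{36125}{1936}\right) = 506 \left(- \frac{36125}{1936}\right) = - \frac{830875}{88}$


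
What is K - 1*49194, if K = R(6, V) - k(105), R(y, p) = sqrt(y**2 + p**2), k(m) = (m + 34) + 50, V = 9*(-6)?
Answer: -49383 + 6*sqrt(82) ≈ -49329.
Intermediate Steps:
V = -54
k(m) = 84 + m (k(m) = (34 + m) + 50 = 84 + m)
R(y, p) = sqrt(p**2 + y**2)
K = -189 + 6*sqrt(82) (K = sqrt((-54)**2 + 6**2) - (84 + 105) = sqrt(2916 + 36) - 1*189 = sqrt(2952) - 189 = 6*sqrt(82) - 189 = -189 + 6*sqrt(82) ≈ -134.67)
K - 1*49194 = (-189 + 6*sqrt(82)) - 1*49194 = (-189 + 6*sqrt(82)) - 49194 = -49383 + 6*sqrt(82)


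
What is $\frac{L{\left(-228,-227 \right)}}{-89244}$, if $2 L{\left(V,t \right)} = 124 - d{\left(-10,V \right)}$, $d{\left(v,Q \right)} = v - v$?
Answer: $- \frac{31}{44622} \approx -0.00069472$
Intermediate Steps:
$d{\left(v,Q \right)} = 0$
$L{\left(V,t \right)} = 62$ ($L{\left(V,t \right)} = \frac{124 - 0}{2} = \frac{124 + 0}{2} = \frac{1}{2} \cdot 124 = 62$)
$\frac{L{\left(-228,-227 \right)}}{-89244} = \frac{62}{-89244} = 62 \left(- \frac{1}{89244}\right) = - \frac{31}{44622}$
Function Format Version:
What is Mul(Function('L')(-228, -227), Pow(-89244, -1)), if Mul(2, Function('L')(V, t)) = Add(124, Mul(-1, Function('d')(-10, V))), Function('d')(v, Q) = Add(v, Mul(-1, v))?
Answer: Rational(-31, 44622) ≈ -0.00069472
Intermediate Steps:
Function('d')(v, Q) = 0
Function('L')(V, t) = 62 (Function('L')(V, t) = Mul(Rational(1, 2), Add(124, Mul(-1, 0))) = Mul(Rational(1, 2), Add(124, 0)) = Mul(Rational(1, 2), 124) = 62)
Mul(Function('L')(-228, -227), Pow(-89244, -1)) = Mul(62, Pow(-89244, -1)) = Mul(62, Rational(-1, 89244)) = Rational(-31, 44622)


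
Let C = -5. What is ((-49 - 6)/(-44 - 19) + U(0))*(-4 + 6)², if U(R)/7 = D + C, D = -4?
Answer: -15656/63 ≈ -248.51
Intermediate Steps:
U(R) = -63 (U(R) = 7*(-4 - 5) = 7*(-9) = -63)
((-49 - 6)/(-44 - 19) + U(0))*(-4 + 6)² = ((-49 - 6)/(-44 - 19) - 63)*(-4 + 6)² = (-55/(-63) - 63)*2² = (-55*(-1/63) - 63)*4 = (55/63 - 63)*4 = -3914/63*4 = -15656/63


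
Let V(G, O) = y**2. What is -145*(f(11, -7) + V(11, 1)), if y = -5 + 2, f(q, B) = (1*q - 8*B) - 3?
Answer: -10585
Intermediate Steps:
f(q, B) = -3 + q - 8*B (f(q, B) = (q - 8*B) - 3 = -3 + q - 8*B)
y = -3
V(G, O) = 9 (V(G, O) = (-3)**2 = 9)
-145*(f(11, -7) + V(11, 1)) = -145*((-3 + 11 - 8*(-7)) + 9) = -145*((-3 + 11 + 56) + 9) = -145*(64 + 9) = -145*73 = -10585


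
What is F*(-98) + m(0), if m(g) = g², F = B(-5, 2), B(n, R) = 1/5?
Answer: -98/5 ≈ -19.600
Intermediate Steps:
B(n, R) = ⅕
F = ⅕ ≈ 0.20000
F*(-98) + m(0) = (⅕)*(-98) + 0² = -98/5 + 0 = -98/5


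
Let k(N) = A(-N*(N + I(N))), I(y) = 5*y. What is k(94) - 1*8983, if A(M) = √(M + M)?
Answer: -8983 + 188*I*√3 ≈ -8983.0 + 325.63*I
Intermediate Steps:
A(M) = √2*√M (A(M) = √(2*M) = √2*√M)
k(N) = 2*√3*√(-N²) (k(N) = √2*√(-N*(N + 5*N)) = √2*√(-N*6*N) = √2*√(-6*N²) = √2*(√6*√(-N²)) = 2*√3*√(-N²))
k(94) - 1*8983 = 2*√3*√(-1*94²) - 1*8983 = 2*√3*√(-1*8836) - 8983 = 2*√3*√(-8836) - 8983 = 2*√3*(94*I) - 8983 = 188*I*√3 - 8983 = -8983 + 188*I*√3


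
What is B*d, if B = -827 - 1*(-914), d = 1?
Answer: 87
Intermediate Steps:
B = 87 (B = -827 + 914 = 87)
B*d = 87*1 = 87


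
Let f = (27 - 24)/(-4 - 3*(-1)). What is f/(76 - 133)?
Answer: 1/19 ≈ 0.052632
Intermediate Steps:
f = -3 (f = 3/(-4 + 3) = 3/(-1) = 3*(-1) = -3)
f/(76 - 133) = -3/(76 - 133) = -3/(-57) = -3*(-1/57) = 1/19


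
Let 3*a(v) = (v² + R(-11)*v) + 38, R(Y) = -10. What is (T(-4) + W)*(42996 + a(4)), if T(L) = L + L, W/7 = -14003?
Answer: -12645937058/3 ≈ -4.2153e+9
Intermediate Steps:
W = -98021 (W = 7*(-14003) = -98021)
T(L) = 2*L
a(v) = 38/3 - 10*v/3 + v²/3 (a(v) = ((v² - 10*v) + 38)/3 = (38 + v² - 10*v)/3 = 38/3 - 10*v/3 + v²/3)
(T(-4) + W)*(42996 + a(4)) = (2*(-4) - 98021)*(42996 + (38/3 - 10/3*4 + (⅓)*4²)) = (-8 - 98021)*(42996 + (38/3 - 40/3 + (⅓)*16)) = -98029*(42996 + (38/3 - 40/3 + 16/3)) = -98029*(42996 + 14/3) = -98029*129002/3 = -12645937058/3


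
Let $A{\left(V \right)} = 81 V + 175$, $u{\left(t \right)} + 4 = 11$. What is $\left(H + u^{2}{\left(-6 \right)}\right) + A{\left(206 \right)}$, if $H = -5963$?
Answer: $10947$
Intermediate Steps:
$u{\left(t \right)} = 7$ ($u{\left(t \right)} = -4 + 11 = 7$)
$A{\left(V \right)} = 175 + 81 V$
$\left(H + u^{2}{\left(-6 \right)}\right) + A{\left(206 \right)} = \left(-5963 + 7^{2}\right) + \left(175 + 81 \cdot 206\right) = \left(-5963 + 49\right) + \left(175 + 16686\right) = -5914 + 16861 = 10947$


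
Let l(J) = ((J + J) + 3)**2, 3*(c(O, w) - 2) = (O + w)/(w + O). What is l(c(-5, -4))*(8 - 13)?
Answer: -2645/9 ≈ -293.89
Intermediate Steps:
c(O, w) = 7/3 (c(O, w) = 2 + ((O + w)/(w + O))/3 = 2 + ((O + w)/(O + w))/3 = 2 + (1/3)*1 = 2 + 1/3 = 7/3)
l(J) = (3 + 2*J)**2 (l(J) = (2*J + 3)**2 = (3 + 2*J)**2)
l(c(-5, -4))*(8 - 13) = (3 + 2*(7/3))**2*(8 - 13) = (3 + 14/3)**2*(-5) = (23/3)**2*(-5) = (529/9)*(-5) = -2645/9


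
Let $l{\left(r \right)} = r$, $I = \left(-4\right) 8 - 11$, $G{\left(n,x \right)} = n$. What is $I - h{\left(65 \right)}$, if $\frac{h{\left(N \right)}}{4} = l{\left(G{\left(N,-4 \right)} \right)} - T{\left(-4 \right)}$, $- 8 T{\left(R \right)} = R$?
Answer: $-301$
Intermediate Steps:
$T{\left(R \right)} = - \frac{R}{8}$
$I = -43$ ($I = -32 - 11 = -43$)
$h{\left(N \right)} = -2 + 4 N$ ($h{\left(N \right)} = 4 \left(N - \left(- \frac{1}{8}\right) \left(-4\right)\right) = 4 \left(N - \frac{1}{2}\right) = 4 \left(- \frac{1}{2} + N\right) = -2 + 4 N$)
$I - h{\left(65 \right)} = -43 - \left(-2 + 4 \cdot 65\right) = -43 - \left(-2 + 260\right) = -43 - 258 = -301$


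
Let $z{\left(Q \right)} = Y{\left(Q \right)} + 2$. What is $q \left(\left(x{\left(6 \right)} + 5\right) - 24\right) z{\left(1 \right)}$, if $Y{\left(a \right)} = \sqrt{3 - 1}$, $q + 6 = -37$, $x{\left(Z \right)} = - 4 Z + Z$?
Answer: $3182 + 1591 \sqrt{2} \approx 5432.0$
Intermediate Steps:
$x{\left(Z \right)} = - 3 Z$
$q = -43$ ($q = -6 - 37 = -43$)
$Y{\left(a \right)} = \sqrt{2}$
$z{\left(Q \right)} = 2 + \sqrt{2}$ ($z{\left(Q \right)} = \sqrt{2} + 2 = 2 + \sqrt{2}$)
$q \left(\left(x{\left(6 \right)} + 5\right) - 24\right) z{\left(1 \right)} = - 43 \left(\left(\left(-3\right) 6 + 5\right) - 24\right) \left(2 + \sqrt{2}\right) = - 43 \left(\left(-18 + 5\right) - 24\right) \left(2 + \sqrt{2}\right) = - 43 \left(-13 - 24\right) \left(2 + \sqrt{2}\right) = \left(-43\right) \left(-37\right) \left(2 + \sqrt{2}\right) = 1591 \left(2 + \sqrt{2}\right) = 3182 + 1591 \sqrt{2}$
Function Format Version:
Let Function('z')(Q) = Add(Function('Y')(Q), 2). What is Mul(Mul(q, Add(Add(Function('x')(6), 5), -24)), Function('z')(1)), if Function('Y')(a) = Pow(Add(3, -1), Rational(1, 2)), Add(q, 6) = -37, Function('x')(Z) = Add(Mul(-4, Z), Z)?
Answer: Add(3182, Mul(1591, Pow(2, Rational(1, 2)))) ≈ 5432.0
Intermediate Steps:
Function('x')(Z) = Mul(-3, Z)
q = -43 (q = Add(-6, -37) = -43)
Function('Y')(a) = Pow(2, Rational(1, 2))
Function('z')(Q) = Add(2, Pow(2, Rational(1, 2))) (Function('z')(Q) = Add(Pow(2, Rational(1, 2)), 2) = Add(2, Pow(2, Rational(1, 2))))
Mul(Mul(q, Add(Add(Function('x')(6), 5), -24)), Function('z')(1)) = Mul(Mul(-43, Add(Add(Mul(-3, 6), 5), -24)), Add(2, Pow(2, Rational(1, 2)))) = Mul(Mul(-43, Add(Add(-18, 5), -24)), Add(2, Pow(2, Rational(1, 2)))) = Mul(Mul(-43, Add(-13, -24)), Add(2, Pow(2, Rational(1, 2)))) = Mul(Mul(-43, -37), Add(2, Pow(2, Rational(1, 2)))) = Mul(1591, Add(2, Pow(2, Rational(1, 2)))) = Add(3182, Mul(1591, Pow(2, Rational(1, 2))))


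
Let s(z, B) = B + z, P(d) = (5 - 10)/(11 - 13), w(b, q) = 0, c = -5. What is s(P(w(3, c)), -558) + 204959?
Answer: 408807/2 ≈ 2.0440e+5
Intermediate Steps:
P(d) = 5/2 (P(d) = -5/(-2) = -5*(-½) = 5/2)
s(P(w(3, c)), -558) + 204959 = (-558 + 5/2) + 204959 = -1111/2 + 204959 = 408807/2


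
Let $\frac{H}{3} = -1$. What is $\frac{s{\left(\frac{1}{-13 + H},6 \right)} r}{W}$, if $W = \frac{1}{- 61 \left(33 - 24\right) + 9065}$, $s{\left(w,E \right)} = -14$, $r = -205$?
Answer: $24440920$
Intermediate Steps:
$H = -3$ ($H = 3 \left(-1\right) = -3$)
$W = \frac{1}{8516}$ ($W = \frac{1}{\left(-61\right) 9 + 9065} = \frac{1}{-549 + 9065} = \frac{1}{8516} \approx 0.00011743$)
$\frac{s{\left(\frac{1}{-13 + H},6 \right)} r}{W} = \left(-14\right) \left(-205\right) \frac{1}{\frac{1}{8516}} = 2870 \cdot 8516 = 24440920$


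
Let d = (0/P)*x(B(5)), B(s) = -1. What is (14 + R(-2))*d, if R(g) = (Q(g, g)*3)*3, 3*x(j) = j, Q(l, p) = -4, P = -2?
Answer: 0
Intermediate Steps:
x(j) = j/3
R(g) = -36 (R(g) = -4*3*3 = -12*3 = -36)
d = 0 (d = (0/(-2))*((1/3)*(-1)) = (0*(-1/2))*(-1/3) = 0*(-1/3) = 0)
(14 + R(-2))*d = (14 - 36)*0 = -22*0 = 0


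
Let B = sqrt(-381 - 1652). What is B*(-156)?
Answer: -156*I*sqrt(2033) ≈ -7033.9*I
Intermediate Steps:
B = I*sqrt(2033) (B = sqrt(-2033) = I*sqrt(2033) ≈ 45.089*I)
B*(-156) = (I*sqrt(2033))*(-156) = -156*I*sqrt(2033)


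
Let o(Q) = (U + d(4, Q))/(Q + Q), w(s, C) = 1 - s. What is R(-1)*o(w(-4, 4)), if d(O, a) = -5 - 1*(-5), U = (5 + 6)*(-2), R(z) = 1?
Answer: -11/5 ≈ -2.2000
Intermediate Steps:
U = -22 (U = 11*(-2) = -22)
d(O, a) = 0 (d(O, a) = -5 + 5 = 0)
o(Q) = -11/Q (o(Q) = (-22 + 0)/(Q + Q) = -22*1/(2*Q) = -11/Q)
R(-1)*o(w(-4, 4)) = 1*(-11/(1 - 1*(-4))) = 1*(-11/(1 + 4)) = 1*(-11/5) = -11/5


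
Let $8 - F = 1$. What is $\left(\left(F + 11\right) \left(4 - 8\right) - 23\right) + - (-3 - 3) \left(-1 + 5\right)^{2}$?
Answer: $1$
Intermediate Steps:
$F = 7$ ($F = 8 - 1 = 7$)
$\left(\left(F + 11\right) \left(4 - 8\right) - 23\right) + - (-3 - 3) \left(-1 + 5\right)^{2} = \left(\left(7 + 11\right) \left(4 - 8\right) - 23\right) + - (-3 - 3) \left(-1 + 5\right)^{2} = \left(18 \left(-4\right) - 23\right) + \left(-1\right) \left(-6\right) 4^{2} = \left(-72 - 23\right) + 6 \cdot 16 = -95 + 96 = 1$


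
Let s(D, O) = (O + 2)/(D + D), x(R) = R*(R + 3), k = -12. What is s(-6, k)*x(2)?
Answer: 25/3 ≈ 8.3333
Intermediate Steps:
x(R) = R*(3 + R)
s(D, O) = (2 + O)/(2*D) (s(D, O) = (2 + O)/((2*D)) = (2 + O)*(1/(2*D)) = (2 + O)/(2*D))
s(-6, k)*x(2) = ((1/2)*(2 - 12)/(-6))*(2*(3 + 2)) = ((1/2)*(-1/6)*(-10))*(2*5) = (5/6)*10 = 25/3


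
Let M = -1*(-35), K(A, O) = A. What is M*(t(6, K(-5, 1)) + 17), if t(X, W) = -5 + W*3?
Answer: -105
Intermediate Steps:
t(X, W) = -5 + 3*W
M = 35
M*(t(6, K(-5, 1)) + 17) = 35*((-5 + 3*(-5)) + 17) = 35*((-5 - 15) + 17) = 35*(-20 + 17) = 35*(-3) = -105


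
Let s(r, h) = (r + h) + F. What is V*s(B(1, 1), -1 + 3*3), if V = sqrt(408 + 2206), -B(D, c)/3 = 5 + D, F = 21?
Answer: 11*sqrt(2614) ≈ 562.40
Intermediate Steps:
B(D, c) = -15 - 3*D (B(D, c) = -3*(5 + D) = -15 - 3*D)
V = sqrt(2614) ≈ 51.127
s(r, h) = 21 + h + r (s(r, h) = (r + h) + 21 = (h + r) + 21 = 21 + h + r)
V*s(B(1, 1), -1 + 3*3) = sqrt(2614)*(21 + (-1 + 3*3) + (-15 - 3*1)) = sqrt(2614)*(21 + (-1 + 9) + (-15 - 3)) = sqrt(2614)*(21 + 8 - 18) = sqrt(2614)*11 = 11*sqrt(2614)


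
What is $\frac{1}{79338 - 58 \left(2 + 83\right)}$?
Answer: $\frac{1}{74408} \approx 1.3439 \cdot 10^{-5}$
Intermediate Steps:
$\frac{1}{79338 - 58 \left(2 + 83\right)} = \frac{1}{79338 - 4930} = \frac{1}{74408}$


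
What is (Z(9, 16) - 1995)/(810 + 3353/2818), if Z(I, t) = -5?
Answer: -5636000/2285933 ≈ -2.4655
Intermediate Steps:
(Z(9, 16) - 1995)/(810 + 3353/2818) = (-5 - 1995)/(810 + 3353/2818) = -2000/(810 + 3353*(1/2818)) = -2000/(810 + 3353/2818) = -2000/2285933/2818 = -2000*2818/2285933 = -5636000/2285933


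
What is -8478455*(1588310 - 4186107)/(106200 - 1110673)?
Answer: -22025304963635/1004473 ≈ -2.1927e+7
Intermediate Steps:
-8478455*(1588310 - 4186107)/(106200 - 1110673) = -8478455/((-1004473/(-2597797))) = -8478455/((-1004473*(-1/2597797))) = -8478455/1004473/2597797 = -8478455*2597797/1004473 = -22025304963635/1004473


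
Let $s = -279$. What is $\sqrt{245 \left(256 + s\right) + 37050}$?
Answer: $\sqrt{31415} \approx 177.24$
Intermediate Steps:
$\sqrt{245 \left(256 + s\right) + 37050} = \sqrt{245 \left(256 - 279\right) + 37050} = \sqrt{245 \left(-23\right) + 37050} = \sqrt{-5635 + 37050} = \sqrt{31415}$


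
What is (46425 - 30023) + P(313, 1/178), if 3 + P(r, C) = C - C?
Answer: 16399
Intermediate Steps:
P(r, C) = -3 (P(r, C) = -3 + (C - C) = -3 + 0 = -3)
(46425 - 30023) + P(313, 1/178) = (46425 - 30023) - 3 = 16402 - 3 = 16399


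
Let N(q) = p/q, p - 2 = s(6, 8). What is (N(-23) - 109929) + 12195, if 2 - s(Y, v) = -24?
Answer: -2247910/23 ≈ -97735.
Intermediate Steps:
s(Y, v) = 26 (s(Y, v) = 2 - 1*(-24) = 2 + 24 = 26)
p = 28 (p = 2 + 26 = 28)
N(q) = 28/q
(N(-23) - 109929) + 12195 = (28/(-23) - 109929) + 12195 = (28*(-1/23) - 109929) + 12195 = (-28/23 - 109929) + 12195 = -2528395/23 + 12195 = -2247910/23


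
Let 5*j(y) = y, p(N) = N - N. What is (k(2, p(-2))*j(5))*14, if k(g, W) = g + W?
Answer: 28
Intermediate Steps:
p(N) = 0
j(y) = y/5
k(g, W) = W + g
(k(2, p(-2))*j(5))*14 = ((0 + 2)*((1/5)*5))*14 = (2*1)*14 = 2*14 = 28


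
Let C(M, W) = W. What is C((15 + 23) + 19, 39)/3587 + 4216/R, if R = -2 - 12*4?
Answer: -7560421/89675 ≈ -84.309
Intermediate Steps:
R = -50 (R = -2 - 48 = -50)
C((15 + 23) + 19, 39)/3587 + 4216/R = 39/3587 + 4216/(-50) = 39*(1/3587) + 4216*(-1/50) = 39/3587 - 2108/25 = -7560421/89675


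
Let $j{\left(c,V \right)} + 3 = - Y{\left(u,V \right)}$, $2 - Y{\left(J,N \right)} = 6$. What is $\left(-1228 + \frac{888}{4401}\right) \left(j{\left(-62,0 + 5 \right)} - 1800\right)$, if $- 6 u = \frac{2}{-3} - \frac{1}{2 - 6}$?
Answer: $\frac{3240322820}{1467} \approx 2.2088 \cdot 10^{6}$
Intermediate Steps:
$u = \frac{5}{72}$ ($u = - \frac{\frac{2}{-3} - \frac{1}{2 - 6}}{6} = - \frac{2 \left(- \frac{1}{3}\right) - \frac{1}{2 - 6}}{6} = - \frac{- \frac{2}{3} - \frac{1}{-4}}{6} = - \frac{- \frac{2}{3} - - \frac{1}{4}}{6} = - \frac{- \frac{2}{3} + \frac{1}{4}}{6} = \left(- \frac{1}{6}\right) \left(- \frac{5}{12}\right) = \frac{5}{72} \approx 0.069444$)
$Y{\left(J,N \right)} = -4$ ($Y{\left(J,N \right)} = 2 - 6 = -4$)
$j{\left(c,V \right)} = 1$ ($j{\left(c,V \right)} = -3 - -4 = -3 + 4 = 1$)
$\left(-1228 + \frac{888}{4401}\right) \left(j{\left(-62,0 + 5 \right)} - 1800\right) = \left(-1228 + \frac{888}{4401}\right) \left(1 - 1800\right) = \left(-1228 + 888 \cdot \frac{1}{4401}\right) \left(-1799\right) = \left(-1228 + \frac{296}{1467}\right) \left(-1799\right) = \left(- \frac{1801180}{1467}\right) \left(-1799\right) = \frac{3240322820}{1467}$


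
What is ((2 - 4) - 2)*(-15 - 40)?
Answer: 220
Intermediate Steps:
((2 - 4) - 2)*(-15 - 40) = (-2 - 2)*(-55) = -4*(-55) = 220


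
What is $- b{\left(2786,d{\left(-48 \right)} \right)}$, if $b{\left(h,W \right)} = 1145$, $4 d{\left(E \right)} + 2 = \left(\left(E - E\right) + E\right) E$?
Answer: $-1145$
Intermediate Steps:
$d{\left(E \right)} = - \frac{1}{2} + \frac{E^{2}}{4}$ ($d{\left(E \right)} = - \frac{1}{2} + \frac{\left(\left(E - E\right) + E\right) E}{4} = - \frac{1}{2} + \frac{\left(0 + E\right) E}{4} = - \frac{1}{2} + \frac{E E}{4} = - \frac{1}{2} + \frac{E^{2}}{4}$)
$- b{\left(2786,d{\left(-48 \right)} \right)} = \left(-1\right) 1145 = -1145$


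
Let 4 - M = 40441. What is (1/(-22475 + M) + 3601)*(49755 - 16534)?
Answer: 7526088353531/62912 ≈ 1.1963e+8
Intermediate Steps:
M = -40437 (M = 4 - 1*40441 = 4 - 40441 = -40437)
(1/(-22475 + M) + 3601)*(49755 - 16534) = (1/(-22475 - 40437) + 3601)*(49755 - 16534) = (1/(-62912) + 3601)*33221 = (-1/62912 + 3601)*33221 = (226546111/62912)*33221 = 7526088353531/62912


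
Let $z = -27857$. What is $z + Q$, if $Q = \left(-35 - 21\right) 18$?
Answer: $-28865$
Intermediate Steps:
$Q = -1008$ ($Q = \left(-56\right) 18 = -1008$)
$z + Q = -27857 - 1008 = -28865$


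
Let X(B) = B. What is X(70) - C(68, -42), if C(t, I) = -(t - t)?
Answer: 70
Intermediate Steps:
C(t, I) = 0 (C(t, I) = -1*0 = 0)
X(70) - C(68, -42) = 70 - 1*0 = 70 + 0 = 70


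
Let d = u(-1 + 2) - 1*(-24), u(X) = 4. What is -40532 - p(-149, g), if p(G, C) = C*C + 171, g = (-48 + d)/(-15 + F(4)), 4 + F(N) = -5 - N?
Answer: -1994472/49 ≈ -40704.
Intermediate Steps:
d = 28 (d = 4 - 1*(-24) = 4 + 24 = 28)
F(N) = -9 - N (F(N) = -4 + (-5 - N) = -9 - N)
g = 5/7 (g = (-48 + 28)/(-15 + (-9 - 1*4)) = -20/(-15 + (-9 - 4)) = -20/(-15 - 13) = -20/(-28) = -20*(-1/28) = 5/7 ≈ 0.71429)
p(G, C) = 171 + C² (p(G, C) = C² + 171 = 171 + C²)
-40532 - p(-149, g) = -40532 - (171 + (5/7)²) = -40532 - (171 + 25/49) = -40532 - 1*8404/49 = -40532 - 8404/49 = -1994472/49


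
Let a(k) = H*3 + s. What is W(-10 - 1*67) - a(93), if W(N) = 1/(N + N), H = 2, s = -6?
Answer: -1/154 ≈ -0.0064935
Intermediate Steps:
W(N) = 1/(2*N)
a(k) = 0 (a(k) = 2*3 - 6 = 6 - 6 = 0)
W(-10 - 1*67) - a(93) = 1/(2*(-10 - 1*67)) - 1*0 = 1/(2*(-10 - 67)) + 0 = (½)/(-77) + 0 = (½)*(-1/77) + 0 = -1/154 + 0 = -1/154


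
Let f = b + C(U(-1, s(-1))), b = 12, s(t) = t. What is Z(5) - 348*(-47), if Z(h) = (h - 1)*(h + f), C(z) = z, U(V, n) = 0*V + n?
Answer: 16420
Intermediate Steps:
U(V, n) = n (U(V, n) = 0 + n = n)
f = 11 (f = 12 - 1 = 11)
Z(h) = (-1 + h)*(11 + h) (Z(h) = (h - 1)*(h + 11) = (-1 + h)*(11 + h))
Z(5) - 348*(-47) = (-11 + 5² + 10*5) - 348*(-47) = (-11 + 25 + 50) + 16356 = 64 + 16356 = 16420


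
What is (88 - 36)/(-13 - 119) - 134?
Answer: -4435/33 ≈ -134.39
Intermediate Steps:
(88 - 36)/(-13 - 119) - 134 = 52/(-132) - 134 = 52*(-1/132) - 134 = -13/33 - 134 = -4435/33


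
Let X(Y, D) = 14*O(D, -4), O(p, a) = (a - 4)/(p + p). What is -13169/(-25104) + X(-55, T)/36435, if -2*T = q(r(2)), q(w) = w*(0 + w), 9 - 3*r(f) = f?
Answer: 1120767527/2134216560 ≈ 0.52514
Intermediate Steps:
r(f) = 3 - f/3
q(w) = w**2 (q(w) = w*w = w**2)
T = -49/18 (T = -(3 - 1/3*2)**2/2 = -(3 - 2/3)**2/2 = -(7/3)**2/2 = -1/2*49/9 = -49/18 ≈ -2.7222)
O(p, a) = (-4 + a)/(2*p) (O(p, a) = (-4 + a)/((2*p)) = (-4 + a)*(1/(2*p)) = (-4 + a)/(2*p))
X(Y, D) = -56/D (X(Y, D) = 14*((-4 - 4)/(2*D)) = 14*((1/2)*(-8)/D) = 14*(-4/D) = -56/D)
-13169/(-25104) + X(-55, T)/36435 = -13169/(-25104) - 56/(-49/18)/36435 = -13169*(-1/25104) - 56*(-18/49)*(1/36435) = 13169/25104 + (144/7)*(1/36435) = 13169/25104 + 48/85015 = 1120767527/2134216560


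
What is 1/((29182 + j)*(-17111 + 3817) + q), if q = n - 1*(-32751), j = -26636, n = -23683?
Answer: -1/33837456 ≈ -2.9553e-8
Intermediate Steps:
q = 9068 (q = -23683 - 1*(-32751) = -23683 + 32751 = 9068)
1/((29182 + j)*(-17111 + 3817) + q) = 1/((29182 - 26636)*(-17111 + 3817) + 9068) = 1/(2546*(-13294) + 9068) = 1/(-33846524 + 9068) = 1/(-33837456) = -1/33837456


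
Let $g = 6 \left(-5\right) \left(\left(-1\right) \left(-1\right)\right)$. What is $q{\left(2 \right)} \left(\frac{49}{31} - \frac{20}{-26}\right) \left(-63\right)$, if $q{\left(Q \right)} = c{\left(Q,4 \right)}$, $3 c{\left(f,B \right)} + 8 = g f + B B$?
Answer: $\frac{79548}{31} \approx 2566.1$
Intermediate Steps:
$g = -30$ ($g = \left(-30\right) 1 = -30$)
$c{\left(f,B \right)} = - \frac{8}{3} - 10 f + \frac{B^{2}}{3}$ ($c{\left(f,B \right)} = - \frac{8}{3} + \frac{- 30 f + B B}{3} = - \frac{8}{3} + \frac{- 30 f + B^{2}}{3} = - \frac{8}{3} + \frac{B^{2} - 30 f}{3} = - \frac{8}{3} + \left(- 10 f + \frac{B^{2}}{3}\right) = - \frac{8}{3} - 10 f + \frac{B^{2}}{3}$)
$q{\left(Q \right)} = \frac{8}{3} - 10 Q$ ($q{\left(Q \right)} = - \frac{8}{3} - 10 Q + \frac{4^{2}}{3} = - \frac{8}{3} - 10 Q + \frac{1}{3} \cdot 16 = - \frac{8}{3} - 10 Q + \frac{16}{3} = \frac{8}{3} - 10 Q$)
$q{\left(2 \right)} \left(\frac{49}{31} - \frac{20}{-26}\right) \left(-63\right) = \left(\frac{8}{3} - 20\right) \left(\frac{49}{31} - \frac{20}{-26}\right) \left(-63\right) = \left(\frac{8}{3} - 20\right) \left(49 \cdot \frac{1}{31} - - \frac{10}{13}\right) \left(-63\right) = - \frac{52 \left(\frac{49}{31} + \frac{10}{13}\right)}{3} \left(-63\right) = \left(- \frac{52}{3}\right) \frac{947}{403} \left(-63\right) = \left(- \frac{3788}{93}\right) \left(-63\right) = \frac{79548}{31}$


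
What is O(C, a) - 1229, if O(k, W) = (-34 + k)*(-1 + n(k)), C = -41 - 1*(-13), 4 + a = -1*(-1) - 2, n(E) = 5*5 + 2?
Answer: -2841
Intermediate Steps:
n(E) = 27 (n(E) = 25 + 2 = 27)
a = -5 (a = -4 + (-1*(-1) - 2) = -4 + (1 - 2) = -4 - 1 = -5)
C = -28 (C = -41 + 13 = -28)
O(k, W) = -884 + 26*k (O(k, W) = (-34 + k)*(-1 + 27) = (-34 + k)*26 = -884 + 26*k)
O(C, a) - 1229 = (-884 + 26*(-28)) - 1229 = (-884 - 728) - 1229 = -1612 - 1229 = -2841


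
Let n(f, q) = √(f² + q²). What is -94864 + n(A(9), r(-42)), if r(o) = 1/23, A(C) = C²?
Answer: -94864 + √3470770/23 ≈ -94783.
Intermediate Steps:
r(o) = 1/23
-94864 + n(A(9), r(-42)) = -94864 + √((9²)² + (1/23)²) = -94864 + √(81² + 1/529) = -94864 + √(6561 + 1/529) = -94864 + √(3470770/529) = -94864 + √3470770/23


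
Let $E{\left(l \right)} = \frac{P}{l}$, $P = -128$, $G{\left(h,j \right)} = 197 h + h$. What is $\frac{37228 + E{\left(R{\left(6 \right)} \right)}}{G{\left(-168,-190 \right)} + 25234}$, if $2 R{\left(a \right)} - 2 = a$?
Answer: $- \frac{18598}{4015} \approx -4.6321$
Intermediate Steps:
$R{\left(a \right)} = 1 + \frac{a}{2}$
$G{\left(h,j \right)} = 198 h$
$E{\left(l \right)} = - \frac{128}{l}$
$\frac{37228 + E{\left(R{\left(6 \right)} \right)}}{G{\left(-168,-190 \right)} + 25234} = \frac{37228 - \frac{128}{1 + \frac{1}{2} \cdot 6}}{198 \left(-168\right) + 25234} = \frac{37228 - \frac{128}{1 + 3}}{-33264 + 25234} = \frac{37228 - \frac{128}{4}}{-8030} = \left(37228 - 32\right) \left(- \frac{1}{8030}\right) = 37196 \left(- \frac{1}{8030}\right) = - \frac{18598}{4015}$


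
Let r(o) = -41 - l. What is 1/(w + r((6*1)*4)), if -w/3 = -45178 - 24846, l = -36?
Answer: 1/210067 ≈ 4.7604e-6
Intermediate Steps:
r(o) = -5 (r(o) = -41 - 1*(-36) = -41 + 36 = -5)
w = 210072 (w = -3*(-45178 - 24846) = -3*(-70024) = 210072)
1/(w + r((6*1)*4)) = 1/(210072 - 5) = 1/210067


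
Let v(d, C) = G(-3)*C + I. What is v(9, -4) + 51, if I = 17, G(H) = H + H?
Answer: 92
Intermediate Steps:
G(H) = 2*H
v(d, C) = 17 - 6*C (v(d, C) = (2*(-3))*C + 17 = -6*C + 17 = 17 - 6*C)
v(9, -4) + 51 = (17 - 6*(-4)) + 51 = (17 + 24) + 51 = 41 + 51 = 92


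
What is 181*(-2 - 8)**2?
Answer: 18100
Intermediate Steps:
181*(-2 - 8)**2 = 181*(-10)**2 = 181*100 = 18100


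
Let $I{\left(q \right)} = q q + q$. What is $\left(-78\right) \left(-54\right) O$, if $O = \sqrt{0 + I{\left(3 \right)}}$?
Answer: $8424 \sqrt{3} \approx 14591.0$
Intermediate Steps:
$I{\left(q \right)} = q + q^{2}$ ($I{\left(q \right)} = q^{2} + q = q + q^{2}$)
$O = 2 \sqrt{3}$ ($O = \sqrt{0 + 3 \left(1 + 3\right)} = \sqrt{0 + 3 \cdot 4} = \sqrt{0 + 12} = \sqrt{12} = 2 \sqrt{3} \approx 3.4641$)
$\left(-78\right) \left(-54\right) O = \left(-78\right) \left(-54\right) 2 \sqrt{3} = 4212 \cdot 2 \sqrt{3} = 8424 \sqrt{3}$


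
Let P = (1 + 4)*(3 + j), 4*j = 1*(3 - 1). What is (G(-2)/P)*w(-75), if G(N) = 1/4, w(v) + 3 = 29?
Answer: 13/35 ≈ 0.37143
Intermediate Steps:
w(v) = 26 (w(v) = -3 + 29 = 26)
j = 1/2 (j = (1*(3 - 1))/4 = (1*2)/4 = (1/4)*2 = 1/2 ≈ 0.50000)
P = 35/2 (P = (1 + 4)*(3 + 1/2) = 5*(7/2) = 35/2 ≈ 17.500)
G(N) = 1/4
(G(-2)/P)*w(-75) = (1/(4*(35/2)))*26 = ((1/4)*(2/35))*26 = (1/70)*26 = 13/35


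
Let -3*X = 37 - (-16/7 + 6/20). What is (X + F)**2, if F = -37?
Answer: 110229001/44100 ≈ 2499.5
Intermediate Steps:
X = -2729/210 (X = -(37 - (-16/7 + 6/20))/3 = -(37 - (-16*1/7 + 6*(1/20)))/3 = -(37 - (-16/7 + 3/10))/3 = -(37 - 1*(-139/70))/3 = -(37 + 139/70)/3 = -1/3*2729/70 = -2729/210 ≈ -12.995)
(X + F)**2 = (-2729/210 - 37)**2 = (-10499/210)**2 = 110229001/44100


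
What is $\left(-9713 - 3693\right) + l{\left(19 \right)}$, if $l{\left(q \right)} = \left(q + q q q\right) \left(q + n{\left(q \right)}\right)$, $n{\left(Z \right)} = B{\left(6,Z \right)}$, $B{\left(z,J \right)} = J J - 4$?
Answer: $2572722$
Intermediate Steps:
$B{\left(z,J \right)} = -4 + J^{2}$ ($B{\left(z,J \right)} = J^{2} - 4 = -4 + J^{2}$)
$n{\left(Z \right)} = -4 + Z^{2}$
$l{\left(q \right)} = \left(q + q^{3}\right) \left(-4 + q + q^{2}\right)$ ($l{\left(q \right)} = \left(q + q q q\right) \left(q + \left(-4 + q^{2}\right)\right) = \left(q + q^{2} q\right) \left(-4 + q + q^{2}\right) = \left(q + q^{3}\right) \left(-4 + q + q^{2}\right)$)
$\left(-9713 - 3693\right) + l{\left(19 \right)} = \left(-9713 - 3693\right) + 19 \left(-4 + 19 + 19^{3} + 19^{4} - 3 \cdot 19^{2}\right) = -13406 + 19 \left(-4 + 19 + 6859 + 130321 - 1083\right) = -13406 + 19 \cdot 136112 = -13406 + 2586128 = 2572722$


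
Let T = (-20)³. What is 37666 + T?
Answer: 29666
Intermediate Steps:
T = -8000
37666 + T = 37666 - 8000 = 29666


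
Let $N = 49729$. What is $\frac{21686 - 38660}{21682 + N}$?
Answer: $- \frac{16974}{71411} \approx -0.23769$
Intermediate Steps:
$\frac{21686 - 38660}{21682 + N} = \frac{21686 - 38660}{21682 + 49729} = - \frac{16974}{71411}$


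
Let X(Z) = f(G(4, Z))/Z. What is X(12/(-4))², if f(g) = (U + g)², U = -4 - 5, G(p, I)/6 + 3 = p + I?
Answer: 21609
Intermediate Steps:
G(p, I) = -18 + 6*I + 6*p (G(p, I) = -18 + 6*(p + I) = -18 + 6*(I + p) = -18 + (6*I + 6*p) = -18 + 6*I + 6*p)
U = -9
f(g) = (-9 + g)²
X(Z) = (-3 + 6*Z)²/Z (X(Z) = (-9 + (-18 + 6*Z + 6*4))²/Z = (-9 + (-18 + 6*Z + 24))²/Z = (-9 + (6 + 6*Z))²/Z = (-3 + 6*Z)²/Z)
X(12/(-4))² = (9*(-1 + 2*(12/(-4)))²/((12/(-4))))² = (9*(-1 + 2*(12*(-¼)))²/((12*(-¼))))² = (9*(-1 + 2*(-3))²/(-3))² = (9*(-⅓)*(-1 - 6)²)² = (9*(-⅓)*(-7)²)² = (9*(-⅓)*49)² = (-147)² = 21609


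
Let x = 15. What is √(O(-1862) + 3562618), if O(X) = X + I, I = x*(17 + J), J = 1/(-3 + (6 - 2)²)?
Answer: √601811054/13 ≈ 1887.1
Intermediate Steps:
J = 1/13 (J = 1/(-3 + 4²) = 1/(-3 + 16) = 1/13 ≈ 0.076923)
I = 3330/13 (I = 15*(17 + 1/13) = 15*(222/13) = 3330/13 ≈ 256.15)
O(X) = 3330/13 + X (O(X) = X + 3330/13 = 3330/13 + X)
√(O(-1862) + 3562618) = √((3330/13 - 1862) + 3562618) = √(-20876/13 + 3562618) = √(46293158/13) = √601811054/13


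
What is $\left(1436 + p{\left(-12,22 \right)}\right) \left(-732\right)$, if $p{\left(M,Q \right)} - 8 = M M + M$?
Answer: $-1153632$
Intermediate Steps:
$p{\left(M,Q \right)} = 8 + M + M^{2}$ ($p{\left(M,Q \right)} = 8 + \left(M M + M\right) = 8 + \left(M^{2} + M\right) = 8 + \left(M + M^{2}\right) = 8 + M + M^{2}$)
$\left(1436 + p{\left(-12,22 \right)}\right) \left(-732\right) = \left(1436 + \left(8 - 12 + \left(-12\right)^{2}\right)\right) \left(-732\right) = \left(1436 + \left(8 - 12 + 144\right)\right) \left(-732\right) = \left(1436 + 140\right) \left(-732\right) = 1576 \left(-732\right) = -1153632$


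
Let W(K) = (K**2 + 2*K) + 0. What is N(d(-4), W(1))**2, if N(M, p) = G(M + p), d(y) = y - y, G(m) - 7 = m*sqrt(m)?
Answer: 76 + 42*sqrt(3) ≈ 148.75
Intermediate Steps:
W(K) = K**2 + 2*K
G(m) = 7 + m**(3/2) (G(m) = 7 + m*sqrt(m) = 7 + m**(3/2))
d(y) = 0
N(M, p) = 7 + (M + p)**(3/2)
N(d(-4), W(1))**2 = (7 + (0 + 1*(2 + 1))**(3/2))**2 = (7 + (0 + 1*3)**(3/2))**2 = (7 + (0 + 3)**(3/2))**2 = (7 + 3**(3/2))**2 = (7 + 3*sqrt(3))**2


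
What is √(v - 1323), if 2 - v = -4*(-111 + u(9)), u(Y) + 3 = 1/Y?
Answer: I*√15989/3 ≈ 42.149*I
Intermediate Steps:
u(Y) = -3 + 1/Y
v = -4082/9 (v = 2 - (-4)*(-111 + (-3 + 1/9)) = 2 - (-4)*(-111 + (-3 + ⅑)) = 2 - (-4)*(-111 - 26/9) = 2 - (-4)*(-1025)/9 = 2 - 1*4100/9 = 2 - 4100/9 = -4082/9 ≈ -453.56)
√(v - 1323) = √(-4082/9 - 1323) = √(-15989/9) = I*√15989/3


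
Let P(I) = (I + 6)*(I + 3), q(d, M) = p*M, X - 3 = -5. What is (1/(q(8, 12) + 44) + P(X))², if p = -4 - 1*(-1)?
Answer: 1089/64 ≈ 17.016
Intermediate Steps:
X = -2 (X = 3 - 5 = -2)
p = -3 (p = -4 + 1 = -3)
q(d, M) = -3*M
P(I) = (3 + I)*(6 + I) (P(I) = (6 + I)*(3 + I) = (3 + I)*(6 + I))
(1/(q(8, 12) + 44) + P(X))² = (1/(-3*12 + 44) + (18 + (-2)² + 9*(-2)))² = (1/(-36 + 44) + (18 + 4 - 18))² = (1/8 + 4)² = (⅛ + 4)² = (33/8)² = 1089/64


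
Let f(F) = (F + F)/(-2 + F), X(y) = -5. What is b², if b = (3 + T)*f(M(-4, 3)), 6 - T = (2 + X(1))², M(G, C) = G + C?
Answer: 0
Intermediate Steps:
M(G, C) = C + G
T = -3 (T = 6 - (2 - 5)² = 6 - 1*(-3)² = 6 - 1*9 = 6 - 9 = -3)
f(F) = 2*F/(-2 + F) (f(F) = (2*F)/(-2 + F) = 2*F/(-2 + F))
b = 0 (b = (3 - 3)*(2*(3 - 4)/(-2 + (3 - 4))) = 0*(2*(-1)/(-2 - 1)) = 0*(2*(-1)/(-3)) = 0*(2*(-1)*(-⅓)) = 0*(⅔) = 0)
b² = 0² = 0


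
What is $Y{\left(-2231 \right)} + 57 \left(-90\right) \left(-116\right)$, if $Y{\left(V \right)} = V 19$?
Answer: $552691$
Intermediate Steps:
$Y{\left(V \right)} = 19 V$
$Y{\left(-2231 \right)} + 57 \left(-90\right) \left(-116\right) = 19 \left(-2231\right) + 57 \left(-90\right) \left(-116\right) = -42389 - -595080 = -42389 + 595080 = 552691$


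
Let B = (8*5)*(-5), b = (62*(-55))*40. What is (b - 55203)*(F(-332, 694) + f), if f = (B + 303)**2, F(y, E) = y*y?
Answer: -23151965299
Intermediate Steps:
b = -136400 (b = -3410*40 = -136400)
B = -200 (B = 40*(-5) = -200)
F(y, E) = y**2
f = 10609 (f = (-200 + 303)**2 = 103**2 = 10609)
(b - 55203)*(F(-332, 694) + f) = (-136400 - 55203)*((-332)**2 + 10609) = -191603*(110224 + 10609) = -191603*120833 = -23151965299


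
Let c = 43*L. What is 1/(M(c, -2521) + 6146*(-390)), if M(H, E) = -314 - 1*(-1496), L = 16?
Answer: -1/2395758 ≈ -4.1740e-7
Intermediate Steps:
c = 688 (c = 43*16 = 688)
M(H, E) = 1182 (M(H, E) = -314 + 1496 = 1182)
1/(M(c, -2521) + 6146*(-390)) = 1/(1182 + 6146*(-390)) = 1/(1182 - 2396940) = 1/(-2395758) = -1/2395758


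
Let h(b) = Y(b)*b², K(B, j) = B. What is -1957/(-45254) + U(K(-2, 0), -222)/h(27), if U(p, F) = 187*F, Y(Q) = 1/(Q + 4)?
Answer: -19412494861/10996722 ≈ -1765.3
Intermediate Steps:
Y(Q) = 1/(4 + Q)
h(b) = b²/(4 + b)
-1957/(-45254) + U(K(-2, 0), -222)/h(27) = -1957/(-45254) + (187*(-222))/((27²/(4 + 27))) = -1957*(-1/45254) - 41514/(729/31) = 1957/45254 - 41514/(729*(1/31)) = 1957/45254 - 41514/729/31 = 1957/45254 - 41514*31/729 = 1957/45254 - 428978/243 = -19412494861/10996722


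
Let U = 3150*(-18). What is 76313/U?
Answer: -76313/56700 ≈ -1.3459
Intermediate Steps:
U = -56700
76313/U = 76313/(-56700) = 76313*(-1/56700) = -76313/56700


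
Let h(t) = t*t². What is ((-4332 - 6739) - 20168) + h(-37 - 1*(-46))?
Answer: -30510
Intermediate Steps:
h(t) = t³
((-4332 - 6739) - 20168) + h(-37 - 1*(-46)) = ((-4332 - 6739) - 20168) + (-37 - 1*(-46))³ = (-11071 - 20168) + (-37 + 46)³ = -31239 + 9³ = -31239 + 729 = -30510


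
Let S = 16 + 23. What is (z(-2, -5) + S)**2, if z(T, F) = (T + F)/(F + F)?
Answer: 157609/100 ≈ 1576.1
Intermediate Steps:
z(T, F) = (F + T)/(2*F) (z(T, F) = (F + T)/((2*F)) = (F + T)*(1/(2*F)) = (F + T)/(2*F))
S = 39
(z(-2, -5) + S)**2 = ((1/2)*(-5 - 2)/(-5) + 39)**2 = ((1/2)*(-1/5)*(-7) + 39)**2 = (7/10 + 39)**2 = (397/10)**2 = 157609/100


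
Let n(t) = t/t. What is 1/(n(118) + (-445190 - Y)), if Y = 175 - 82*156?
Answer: -1/432572 ≈ -2.3118e-6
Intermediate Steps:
Y = -12617 (Y = 175 - 12792 = -12617)
n(t) = 1
1/(n(118) + (-445190 - Y)) = 1/(1 + (-445190 - 1*(-12617))) = 1/(1 + (-445190 + 12617)) = 1/(1 - 432573) = 1/(-432572) = -1/432572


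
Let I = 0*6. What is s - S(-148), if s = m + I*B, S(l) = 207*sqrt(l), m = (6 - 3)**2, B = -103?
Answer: 9 - 414*I*sqrt(37) ≈ 9.0 - 2518.3*I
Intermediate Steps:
I = 0
m = 9 (m = 3**2 = 9)
s = 9 (s = 9 + 0*(-103) = 9 + 0 = 9)
s - S(-148) = 9 - 207*sqrt(-148) = 9 - 207*2*I*sqrt(37) = 9 - 414*I*sqrt(37)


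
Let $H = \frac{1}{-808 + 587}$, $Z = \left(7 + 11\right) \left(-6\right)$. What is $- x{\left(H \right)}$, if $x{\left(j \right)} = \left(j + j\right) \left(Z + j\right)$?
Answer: $- \frac{47738}{48841} \approx -0.97742$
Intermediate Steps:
$Z = -108$ ($Z = 18 \left(-6\right) = -108$)
$H = - \frac{1}{221}$ ($H = \frac{1}{-221} = - \frac{1}{221} \approx -0.0045249$)
$x{\left(j \right)} = 2 j \left(-108 + j\right)$ ($x{\left(j \right)} = \left(j + j\right) \left(-108 + j\right) = 2 j \left(-108 + j\right)$)
$- x{\left(H \right)} = - \frac{2 \left(-1\right) \left(-108 - \frac{1}{221}\right)}{221} = - \frac{2 \left(-1\right) \left(-23869\right)}{221 \cdot 221} = \left(-1\right) \frac{47738}{48841} = - \frac{47738}{48841}$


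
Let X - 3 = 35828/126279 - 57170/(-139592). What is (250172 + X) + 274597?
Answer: 4625225340085151/8813769084 ≈ 5.2477e+5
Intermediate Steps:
X = 32551643555/8813769084 (X = 3 + (35828/126279 - 57170/(-139592)) = 3 + (35828*(1/126279) - 57170*(-1/139592)) = 3 + (35828/126279 + 28585/69796) = 3 + 6110336303/8813769084 = 32551643555/8813769084 ≈ 3.6933)
(250172 + X) + 274597 = (250172 + 32551643555/8813769084) + 274597 = 2204990790926003/8813769084 + 274597 = 4625225340085151/8813769084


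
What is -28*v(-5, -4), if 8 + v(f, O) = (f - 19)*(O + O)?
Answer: -5152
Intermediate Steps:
v(f, O) = -8 + 2*O*(-19 + f) (v(f, O) = -8 + (f - 19)*(O + O) = -8 + (-19 + f)*(2*O) = -8 + 2*O*(-19 + f))
-28*v(-5, -4) = -28*(-8 - 38*(-4) + 2*(-4)*(-5)) = -28*(-8 + 152 + 40) = -28*184 = -5152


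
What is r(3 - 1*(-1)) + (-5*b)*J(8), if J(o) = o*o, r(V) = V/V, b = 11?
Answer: -3519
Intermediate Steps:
r(V) = 1
J(o) = o²
r(3 - 1*(-1)) + (-5*b)*J(8) = 1 - 5*11*8² = 1 - 55*64 = 1 - 3520 = -3519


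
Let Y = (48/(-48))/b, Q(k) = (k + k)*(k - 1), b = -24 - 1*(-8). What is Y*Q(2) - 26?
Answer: -103/4 ≈ -25.750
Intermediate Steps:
b = -16 (b = -24 + 8 = -16)
Q(k) = 2*k*(-1 + k) (Q(k) = (2*k)*(-1 + k) = 2*k*(-1 + k))
Y = 1/16 (Y = (48/(-48))/(-16) = (48*(-1/48))*(-1/16) = -1*(-1/16) = 1/16 ≈ 0.062500)
Y*Q(2) - 26 = (2*2*(-1 + 2))/16 - 26 = (2*2*1)/16 - 26 = (1/16)*4 - 26 = ¼ - 26 = -103/4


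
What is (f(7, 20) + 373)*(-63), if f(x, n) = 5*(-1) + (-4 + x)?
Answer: -23373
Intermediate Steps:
f(x, n) = -9 + x (f(x, n) = -5 + (-4 + x) = -9 + x)
(f(7, 20) + 373)*(-63) = ((-9 + 7) + 373)*(-63) = (-2 + 373)*(-63) = 371*(-63) = -23373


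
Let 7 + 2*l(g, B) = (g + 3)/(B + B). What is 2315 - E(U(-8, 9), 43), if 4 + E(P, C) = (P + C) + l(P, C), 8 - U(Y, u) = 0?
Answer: 390687/172 ≈ 2271.4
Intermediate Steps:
U(Y, u) = 8 (U(Y, u) = 8 - 1*0 = 8 + 0 = 8)
l(g, B) = -7/2 + (3 + g)/(4*B) (l(g, B) = -7/2 + ((g + 3)/(B + B))/2 = -7/2 + ((3 + g)/((2*B)))/2 = -7/2 + ((3 + g)*(1/(2*B)))/2 = -7/2 + ((3 + g)/(2*B))/2 = -7/2 + (3 + g)/(4*B))
E(P, C) = -4 + C + P + (3 + P - 14*C)/(4*C) (E(P, C) = -4 + ((P + C) + (3 + P - 14*C)/(4*C)) = -4 + ((C + P) + (3 + P - 14*C)/(4*C)) = -4 + (C + P + (3 + P - 14*C)/(4*C)) = -4 + C + P + (3 + P - 14*C)/(4*C))
2315 - E(U(-8, 9), 43) = 2315 - (-15/2 + 43 + 8 + (3/4)/43 + (1/4)*8/43) = 2315 - (-15/2 + 43 + 8 + (3/4)*(1/43) + (1/4)*8*(1/43)) = 2315 - (-15/2 + 43 + 8 + 3/172 + 2/43) = 2315 - 1*7493/172 = 2315 - 7493/172 = 390687/172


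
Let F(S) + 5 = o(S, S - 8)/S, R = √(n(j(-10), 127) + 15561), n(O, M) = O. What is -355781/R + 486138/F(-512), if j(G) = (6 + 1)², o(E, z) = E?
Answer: -243069/2 - 355781*√15610/15610 ≈ -1.2438e+5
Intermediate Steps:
j(G) = 49 (j(G) = 7² = 49)
R = √15610 (R = √(49 + 15561) = √15610 ≈ 124.94)
F(S) = -4 (F(S) = -5 + S/S = -5 + 1 = -4)
-355781/R + 486138/F(-512) = -355781*√15610/15610 + 486138/(-4) = -355781*√15610/15610 + 486138*(-¼) = -355781*√15610/15610 - 243069/2 = -243069/2 - 355781*√15610/15610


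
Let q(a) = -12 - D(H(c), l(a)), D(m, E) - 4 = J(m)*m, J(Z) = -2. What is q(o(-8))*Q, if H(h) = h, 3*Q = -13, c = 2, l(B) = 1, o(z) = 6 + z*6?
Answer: 52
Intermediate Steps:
o(z) = 6 + 6*z
Q = -13/3 (Q = (⅓)*(-13) = -13/3 ≈ -4.3333)
D(m, E) = 4 - 2*m
q(a) = -12 (q(a) = -12 - (4 - 2*2) = -12 - (4 - 4) = -12 - 1*0 = -12 + 0 = -12)
q(o(-8))*Q = -12*(-13/3) = 52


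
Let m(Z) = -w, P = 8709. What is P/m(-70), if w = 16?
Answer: -8709/16 ≈ -544.31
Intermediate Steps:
m(Z) = -16 (m(Z) = -1*16 = -16)
P/m(-70) = 8709/(-16) = 8709*(-1/16) = -8709/16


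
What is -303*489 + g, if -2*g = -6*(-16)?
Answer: -148215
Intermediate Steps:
g = -48 (g = -(-3)*(-16) = -½*96 = -48)
-303*489 + g = -303*489 - 48 = -148167 - 48 = -148215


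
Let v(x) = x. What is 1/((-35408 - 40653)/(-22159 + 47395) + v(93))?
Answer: 25236/2270887 ≈ 0.011113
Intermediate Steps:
1/((-35408 - 40653)/(-22159 + 47395) + v(93)) = 1/((-35408 - 40653)/(-22159 + 47395) + 93) = 1/(-76061/25236 + 93) = 1/(2270887/25236) = 25236/2270887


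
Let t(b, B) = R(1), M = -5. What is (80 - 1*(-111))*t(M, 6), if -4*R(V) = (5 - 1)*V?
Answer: -191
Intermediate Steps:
R(V) = -V (R(V) = -(5 - 1)*V/4 = -V)
t(b, B) = -1 (t(b, B) = -1*1 = -1)
(80 - 1*(-111))*t(M, 6) = (80 - 1*(-111))*(-1) = (80 + 111)*(-1) = 191*(-1) = -191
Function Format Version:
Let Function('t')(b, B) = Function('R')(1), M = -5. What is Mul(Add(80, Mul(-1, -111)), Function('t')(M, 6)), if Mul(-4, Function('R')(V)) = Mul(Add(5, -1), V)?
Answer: -191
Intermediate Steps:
Function('R')(V) = Mul(-1, V) (Function('R')(V) = Mul(Rational(-1, 4), Mul(Add(5, -1), V)) = Mul(Rational(-1, 4), Mul(4, V)) = Mul(-1, V))
Function('t')(b, B) = -1 (Function('t')(b, B) = Mul(-1, 1) = -1)
Mul(Add(80, Mul(-1, -111)), Function('t')(M, 6)) = Mul(Add(80, Mul(-1, -111)), -1) = Mul(Add(80, 111), -1) = Mul(191, -1) = -191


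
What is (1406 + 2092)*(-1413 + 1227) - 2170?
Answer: -652798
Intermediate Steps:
(1406 + 2092)*(-1413 + 1227) - 2170 = 3498*(-186) - 2170 = -650628 - 2170 = -652798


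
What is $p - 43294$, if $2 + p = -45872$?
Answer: $-89168$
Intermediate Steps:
$p = -45874$ ($p = -2 - 45872 = -45874$)
$p - 43294 = -45874 - 43294 = -89168$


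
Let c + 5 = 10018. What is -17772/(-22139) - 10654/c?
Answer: -57917870/221677807 ≈ -0.26127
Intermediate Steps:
c = 10013 (c = -5 + 10018 = 10013)
-17772/(-22139) - 10654/c = -17772/(-22139) - 10654/10013 = -17772*(-1/22139) - 10654*1/10013 = 17772/22139 - 10654/10013 = -57917870/221677807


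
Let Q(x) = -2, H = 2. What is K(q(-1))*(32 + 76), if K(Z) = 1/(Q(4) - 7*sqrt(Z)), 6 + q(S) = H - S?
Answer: -216/151 + 756*I*sqrt(3)/151 ≈ -1.4305 + 8.6717*I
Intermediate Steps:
q(S) = -4 - S (q(S) = -6 + (2 - S) = -4 - S)
K(Z) = 1/(-2 - 7*sqrt(Z))
K(q(-1))*(32 + 76) = (-1/(2 + 7*sqrt(-4 - 1*(-1))))*(32 + 76) = -1/(2 + 7*sqrt(-4 + 1))*108 = -1/(2 + 7*sqrt(-3))*108 = -1/(2 + 7*(I*sqrt(3)))*108 = -1/(2 + 7*I*sqrt(3))*108 = -108/(2 + 7*I*sqrt(3))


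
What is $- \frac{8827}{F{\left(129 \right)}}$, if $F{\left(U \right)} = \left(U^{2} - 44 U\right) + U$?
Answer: $- \frac{8827}{11094} \approx -0.79566$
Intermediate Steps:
$F{\left(U \right)} = U^{2} - 43 U$
$- \frac{8827}{F{\left(129 \right)}} = - \frac{8827}{129 \left(-43 + 129\right)} = - \frac{8827}{129 \cdot 86} = - \frac{8827}{11094}$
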